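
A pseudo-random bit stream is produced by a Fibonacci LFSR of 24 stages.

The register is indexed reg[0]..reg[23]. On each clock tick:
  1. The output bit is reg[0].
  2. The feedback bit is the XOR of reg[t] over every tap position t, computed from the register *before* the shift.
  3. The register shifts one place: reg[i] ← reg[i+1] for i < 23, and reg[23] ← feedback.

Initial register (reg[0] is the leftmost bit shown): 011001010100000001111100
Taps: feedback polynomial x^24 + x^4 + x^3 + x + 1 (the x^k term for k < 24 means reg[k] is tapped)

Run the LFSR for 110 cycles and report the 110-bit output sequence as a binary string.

tick  register→output (feedback)
  0  011001010100000001111100→0 (1)
  1  110010101000000011111001→1 (1)
  2  100101010000000111110011→1 (0)
  3  001010100000001111100110→0 (1)
  4  010101000000011111001101→0 (0)
  5  101010000000111110011010→1 (0)
  6  010100000001111100110100→0 (0)
  7  101000000011111001101000→1 (1)
  8  010000000111110011010001→0 (1)
  9  100000001111100110100011→1 (1)
 10  000000011111001101000111→0 (0)
 11  000000111110011010001110→0 (0)
 12  000001111100110100011100→0 (0)
 13  000011111001101000111000→0 (1)
 14  000111110011010001110001→0 (0)
 15  001111100110100011100010→0 (0)
 16  011111001101000111000100→0 (1)
 17  111110011010001110001001→1 (0)
 18  111100110100011100010010→1 (1)
 19  111001101000111000100101→1 (0)
 20  110011010001110001001010→1 (1)
 21  100110100011100010010101→1 (1)
 22  001101000111000100101011→0 (1)
 23  011010001110001001010111→0 (0)
 24  110100011100010010101110→1 (1)
 25  101000111000100101011101→1 (1)
 26  010001110001001010111011→0 (1)
 27  100011100010010101110111→1 (0)
 28  000111000100101011101110→0 (0)
 29  001110001001010111011100→0 (0)
 30  011100010010101110111000→0 (0)
 31  111000100101011101110000→1 (0)
 32  110001001010111011100000→1 (0)
 33  100010010101110111000000→1 (0)
 34  000100101011101110000000→0 (1)
 35  001001010111011100000001→0 (0)
 36  010010101110111000000010→0 (0)
 37  100101011101110000000100→1 (0)
 38  001010111011100000001000→0 (1)
 39  010101110111000000010001→0 (0)
 40  101011101110000000100010→1 (0)
 41  010111011100000001000100→0 (1)
 42  101110111000000010001001→1 (1)
 43  011101110000000100010011→0 (0)
 44  111011100000001000100110→1 (1)
 45  110111000000010001001101→1 (0)
 46  101110000000100010011010→1 (1)
 47  011100000001000100110101→0 (0)
 48  111000000010001001101010→1 (0)
 49  110000000100010011010100→1 (0)
 50  100000001000100110101000→1 (1)
 51  000000010001001101010001→0 (0)
 52  000000100010011010100010→0 (0)
 53  000001000100110101000100→0 (0)
 54  000010001001101010001000→0 (1)
 55  000100010011010100010001→0 (1)
 56  001000100110101000100011→0 (0)
 57  010001001101010001000110→0 (1)
 58  100010011010100010001101→1 (0)
 59  000100110101000100011010→0 (1)
 60  001001101010001000110101→0 (0)
 61  010011010100010001101010→0 (0)
 62  100110101000100011010100→1 (1)
 63  001101010001000110101001→0 (1)
 64  011010100010001101010011→0 (0)
 65  110101000100011010100110→1 (1)
 66  101010001000110101001101→1 (0)
 67  010100010001101010011010→0 (0)
 68  101000100011010100110100→1 (1)
 69  010001000110101001101001→0 (1)
 70  100010001101010011010011→1 (0)
 71  000100011010100110100110→0 (1)
 72  001000110101001101001101→0 (0)
 73  010001101010011010011010→0 (1)
 74  100011010100110100110101→1 (0)
 75  000110101001101001101010→0 (0)
 76  001101010011010011010100→0 (1)
 77  011010100110100110101001→0 (0)
 78  110101001101001101010010→1 (1)
 79  101010011010011010100101→1 (0)
 80  010100110100110101001010→0 (0)
 81  101001101001101010010100→1 (1)
 82  010011010011010100101001→0 (0)
 83  100110100110101001010010→1 (1)
 84  001101001101010010100101→0 (1)
 85  011010011010100101001011→0 (0)
 86  110100110101001010010110→1 (1)
 87  101001101010010100101101→1 (1)
 88  010011010100101001011011→0 (0)
 89  100110101001010010110110→1 (1)
 90  001101010010100101101101→0 (1)
 91  011010100101001011011011→0 (0)
 92  110101001010010110110110→1 (1)
 93  101010010100101101101101→1 (0)
 94  010100101001011011011010→0 (0)
 95  101001010010110110110100→1 (1)
 96  010010100101101101101001→0 (0)
 97  100101001011011011010010→1 (0)
 98  001010010110110110100100→0 (1)
 99  010100101101101101001001→0 (0)
100  101001011011011010010010→1 (1)
101  010010110110110100100101→0 (0)
102  100101101101101001001010→1 (0)
103  001011011011010010010100→0 (1)
104  010110110110100100101001→0 (1)
105  101101101101001001010011→1 (0)
106  011011011010010010100110→0 (0)
107  110110110100100101001100→1 (0)
108  101101101001001010011000→1 (0)
109  011011010010010100110000→0 (0)

01100101010000000111110011010001110001001010111011100000001000100110101000100011010100110100110101001010010110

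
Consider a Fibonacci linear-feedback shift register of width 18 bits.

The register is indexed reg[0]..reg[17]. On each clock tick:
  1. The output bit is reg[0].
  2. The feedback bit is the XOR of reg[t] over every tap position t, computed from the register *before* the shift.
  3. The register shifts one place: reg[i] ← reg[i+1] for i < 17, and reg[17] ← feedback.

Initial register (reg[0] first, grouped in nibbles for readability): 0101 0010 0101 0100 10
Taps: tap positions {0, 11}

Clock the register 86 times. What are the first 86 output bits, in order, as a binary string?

01010010010101001011110111101110111100101001111010000001101001001110100110111010010011

k : reg_k → out_k, fb_k
0: 010100100101010010 → 0, fb=1
1: 101001001010100101 → 1, fb=1
2: 010010010101001011 → 0, fb=1
3: 100100101010010111 → 1, fb=1
4: 001001010100101111 → 0, fb=0
5: 010010101001011110 → 0, fb=1
6: 100101010010111101 → 1, fb=1
7: 001010100101111011 → 0, fb=1
8: 010101001011110111 → 0, fb=1
9: 101010010111101111 → 1, fb=0
10: 010100101111011110 → 0, fb=1
11: 101001011110111101 → 1, fb=1
12: 010010111101111011 → 0, fb=1
13: 100101111011110111 → 1, fb=0
14: 001011110111101110 → 0, fb=1
15: 010111101111011101 → 0, fb=1
16: 101111011110111011 → 1, fb=1
17: 011110111101110111 → 0, fb=1
18: 111101111011101111 → 1, fb=0
19: 111011110111011110 → 1, fb=0
20: 110111101110111100 → 1, fb=1
21: 101111011101111001 → 1, fb=0
22: 011110111011110010 → 0, fb=1
23: 111101110111100101 → 1, fb=0
24: 111011101111001010 → 1, fb=0
25: 110111011110010100 → 1, fb=1
26: 101110111100101001 → 1, fb=1
27: 011101111001010011 → 0, fb=1
28: 111011110010100111 → 1, fb=1
29: 110111100101001111 → 1, fb=0
30: 101111001010011110 → 1, fb=1
31: 011110010100111101 → 0, fb=0
32: 111100101001111010 → 1, fb=0
33: 111001010011110100 → 1, fb=0
34: 110010100111101000 → 1, fb=0
35: 100101001111010000 → 1, fb=0
36: 001010011110100000 → 0, fb=0
37: 010100111101000000 → 0, fb=1
38: 101001111010000001 → 1, fb=1
39: 010011110100000011 → 0, fb=0
40: 100111101000000110 → 1, fb=1
41: 001111010000001101 → 0, fb=0
42: 011110100000011010 → 0, fb=0
43: 111101000000110100 → 1, fb=1
44: 111010000001101001 → 1, fb=0
45: 110100000011010010 → 1, fb=0
46: 101000000110100100 → 1, fb=1
47: 010000001101001001 → 0, fb=1
48: 100000011010010011 → 1, fb=1
49: 000000110100100111 → 0, fb=0
50: 000001101001001110 → 0, fb=1
51: 000011010010011101 → 0, fb=0
52: 000110100100111010 → 0, fb=0
53: 001101001001110100 → 0, fb=1
54: 011010010011101001 → 0, fb=1
55: 110100100111010011 → 1, fb=0
56: 101001001110100110 → 1, fb=1
57: 010010011101001101 → 0, fb=1
58: 100100111010011011 → 1, fb=1
59: 001001110100110111 → 0, fb=0
60: 010011101001101110 → 0, fb=1
61: 100111010011011101 → 1, fb=0
62: 001110100110111010 → 0, fb=0
63: 011101001101110100 → 0, fb=1
64: 111010011011101001 → 1, fb=0
65: 110100110111010010 → 1, fb=0
66: 101001101110100100 → 1, fb=1
67: 010011011101001001 → 0, fb=1
68: 100110111010010011 → 1, fb=1
69: 001101110100100111 → 0, fb=0
70: 011011101001001110 → 0, fb=1
71: 110111010010011101 → 1, fb=1
72: 101110100100111011 → 1, fb=1
73: 011101001001110111 → 0, fb=1
74: 111010010011101111 → 1, fb=0
75: 110100100111011110 → 1, fb=0
76: 101001001110111100 → 1, fb=1
77: 010010011101111001 → 0, fb=1
78: 100100111011110011 → 1, fb=0
79: 001001110111100110 → 0, fb=1
80: 010011101111001101 → 0, fb=1
81: 100111011110011011 → 1, fb=1
82: 001110111100110111 → 0, fb=0
83: 011101111001101110 → 0, fb=1
84: 111011110011011101 → 1, fb=0
85: 110111100110111010 → 1, fb=1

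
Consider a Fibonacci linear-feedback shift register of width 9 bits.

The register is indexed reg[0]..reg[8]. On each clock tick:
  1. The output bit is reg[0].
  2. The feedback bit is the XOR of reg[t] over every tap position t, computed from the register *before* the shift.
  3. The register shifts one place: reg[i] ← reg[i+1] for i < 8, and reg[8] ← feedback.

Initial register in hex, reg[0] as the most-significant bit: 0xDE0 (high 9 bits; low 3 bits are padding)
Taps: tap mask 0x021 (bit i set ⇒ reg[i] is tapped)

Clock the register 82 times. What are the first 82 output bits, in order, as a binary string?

1101111000001111111110000111101110000101100110110111101000011100110000100100010101

k : reg_k → out_k, fb_k
0: 110111100 → 1, fb=0
1: 101111000 → 1, fb=0
2: 011110000 → 0, fb=0
3: 111100000 → 1, fb=1
4: 111000001 → 1, fb=1
5: 110000011 → 1, fb=1
6: 100000111 → 1, fb=1
7: 000001111 → 0, fb=1
8: 000011111 → 0, fb=1
9: 000111111 → 0, fb=1
10: 001111111 → 0, fb=1
11: 011111111 → 0, fb=1
12: 111111111 → 1, fb=0
13: 111111110 → 1, fb=0
14: 111111100 → 1, fb=0
15: 111111000 → 1, fb=0
16: 111110000 → 1, fb=1
17: 111100001 → 1, fb=1
18: 111000011 → 1, fb=1
19: 110000111 → 1, fb=1
20: 100001111 → 1, fb=0
21: 000011110 → 0, fb=1
22: 000111101 → 0, fb=1
23: 001111011 → 0, fb=1
24: 011110111 → 0, fb=0
25: 111101110 → 1, fb=0
26: 111011100 → 1, fb=0
27: 110111000 → 1, fb=0
28: 101110000 → 1, fb=1
29: 011100001 → 0, fb=0
30: 111000010 → 1, fb=1
31: 110000101 → 1, fb=1
32: 100001011 → 1, fb=0
33: 000010110 → 0, fb=0
34: 000101100 → 0, fb=1
35: 001011001 → 0, fb=1
36: 010110011 → 0, fb=0
37: 101100110 → 1, fb=1
38: 011001101 → 0, fb=1
39: 110011011 → 1, fb=0
40: 100110110 → 1, fb=1
41: 001101101 → 0, fb=1
42: 011011011 → 0, fb=1
43: 110110111 → 1, fb=1
44: 101101111 → 1, fb=0
45: 011011110 → 0, fb=1
46: 110111101 → 1, fb=0
47: 101111010 → 1, fb=0
48: 011110100 → 0, fb=0
49: 111101000 → 1, fb=0
50: 111010000 → 1, fb=1
51: 110100001 → 1, fb=1
52: 101000011 → 1, fb=1
53: 010000111 → 0, fb=0
54: 100001110 → 1, fb=0
55: 000011100 → 0, fb=1
56: 000111001 → 0, fb=1
57: 001110011 → 0, fb=0
58: 011100110 → 0, fb=0
59: 111001100 → 1, fb=0
60: 110011000 → 1, fb=0
61: 100110000 → 1, fb=1
62: 001100001 → 0, fb=0
63: 011000010 → 0, fb=0
64: 110000100 → 1, fb=1
65: 100001001 → 1, fb=0
66: 000010010 → 0, fb=0
67: 000100100 → 0, fb=0
68: 001001000 → 0, fb=1
69: 010010001 → 0, fb=0
70: 100100010 → 1, fb=1
71: 001000101 → 0, fb=0
72: 010001010 → 0, fb=1
73: 100010101 → 1, fb=1
74: 000101011 → 0, fb=1
75: 001010111 → 0, fb=0
76: 010101110 → 0, fb=1
77: 101011101 → 1, fb=0
78: 010111010 → 0, fb=1
79: 101110101 → 1, fb=1
80: 011101011 → 0, fb=1
81: 111010111 → 1, fb=1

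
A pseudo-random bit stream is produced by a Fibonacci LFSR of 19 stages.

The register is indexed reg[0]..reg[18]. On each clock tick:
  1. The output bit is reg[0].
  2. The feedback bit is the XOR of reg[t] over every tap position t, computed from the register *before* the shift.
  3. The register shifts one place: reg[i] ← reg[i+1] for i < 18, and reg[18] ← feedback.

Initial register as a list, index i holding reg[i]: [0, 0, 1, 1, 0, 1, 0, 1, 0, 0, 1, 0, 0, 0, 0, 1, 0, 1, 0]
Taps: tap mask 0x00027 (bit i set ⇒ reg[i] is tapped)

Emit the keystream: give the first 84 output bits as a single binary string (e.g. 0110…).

001101010010000101000101111110011100110011011010100111111010101011000101011000011001

k : reg_k → out_k, fb_k
0: 0011010100100001010 → 0, fb=0
1: 0110101001000010100 → 0, fb=0
2: 1101010010000101000 → 1, fb=1
3: 1010100100001010001 → 1, fb=0
4: 0101001000010100010 → 0, fb=1
5: 1010010000101000101 → 1, fb=1
6: 0100100001010001011 → 0, fb=1
7: 1001000010100010111 → 1, fb=1
8: 0010000101000101111 → 0, fb=1
9: 0100001010001011111 → 0, fb=1
10: 1000010100010111111 → 1, fb=0
11: 0000101000101111110 → 0, fb=0
12: 0001010001011111100 → 0, fb=1
13: 0010100010111111001 → 0, fb=1
14: 0101000101111110011 → 0, fb=1
15: 1010001011111100111 → 1, fb=0
16: 0100010111111001110 → 0, fb=0
17: 1000101111110011100 → 1, fb=1
18: 0001011111100111001 → 0, fb=1
19: 0010111111001110011 → 0, fb=0
20: 0101111110011100110 → 0, fb=0
21: 1011111100111001100 → 1, fb=1
22: 0111111001110011001 → 0, fb=1
23: 1111110011100110011 → 1, fb=0
24: 1111100111001100110 → 1, fb=1
25: 1111001110011001101 → 1, fb=1
26: 1110011100110011011 → 1, fb=0
27: 1100111001100110110 → 1, fb=1
28: 1001110011001101101 → 1, fb=0
29: 0011100110011011010 → 0, fb=1
30: 0111001100110110101 → 0, fb=0
31: 1110011001101101010 → 1, fb=0
32: 1100110011011010100 → 1, fb=1
33: 1001100110110101001 → 1, fb=1
34: 0011001101101010011 → 0, fb=1
35: 0110011011010100111 → 0, fb=1
36: 1100110110101001111 → 1, fb=1
37: 1001101101010011111 → 1, fb=1
38: 0011011010100111111 → 0, fb=0
39: 0110110101001111110 → 0, fb=1
40: 1101101010011111101 → 1, fb=0
41: 1011010100111111010 → 1, fb=1
42: 0110101001111110101 → 0, fb=0
43: 1101010011111101010 → 1, fb=1
44: 1010100111111010101 → 1, fb=0
45: 0101001111110101010 → 0, fb=1
46: 1010011111101010101 → 1, fb=1
47: 0100111111010101011 → 0, fb=0
48: 1001111110101010110 → 1, fb=0
49: 0011111101010101100 → 0, fb=0
50: 0111111010101011000 → 0, fb=1
51: 1111110101010110001 → 1, fb=0
52: 1111101010101100010 → 1, fb=1
53: 1111010101011000101 → 1, fb=0
54: 1110101010110001010 → 1, fb=1
55: 1101010101100010101 → 1, fb=1
56: 1010101011000101011 → 1, fb=0
57: 0101010110001010110 → 0, fb=0
58: 1010101100010101100 → 1, fb=0
59: 0101011000101011000 → 0, fb=0
60: 1010110001010110000 → 1, fb=1
61: 0101100010101100001 → 0, fb=1
62: 1011000101011000011 → 1, fb=0
63: 0110001010110000110 → 0, fb=0
64: 1100010101100001100 → 1, fb=1
65: 1000101011000011001 → 1, fb=1
66: 0001010110000110011 → 0, fb=1
67: 0010101100001100111 → 0, fb=1
68: 0101011000011001111 → 0, fb=0
69: 1010110000110011110 → 1, fb=1
70: 0101100001100111101 → 0, fb=1
71: 1011000011001111011 → 1, fb=0
72: 0110000110011110110 → 0, fb=0
73: 1100001100111101100 → 1, fb=0
74: 1000011001111011000 → 1, fb=0
75: 0000110011110110000 → 0, fb=1
76: 0001100111101100001 → 0, fb=0
77: 0011001111011000010 → 0, fb=1
78: 0110011110110000101 → 0, fb=1
79: 1100111101100001011 → 1, fb=1
80: 1001111011000010111 → 1, fb=0
81: 0011110110000101110 → 0, fb=0
82: 0111101100001011100 → 0, fb=0
83: 1111011000010111000 → 1, fb=0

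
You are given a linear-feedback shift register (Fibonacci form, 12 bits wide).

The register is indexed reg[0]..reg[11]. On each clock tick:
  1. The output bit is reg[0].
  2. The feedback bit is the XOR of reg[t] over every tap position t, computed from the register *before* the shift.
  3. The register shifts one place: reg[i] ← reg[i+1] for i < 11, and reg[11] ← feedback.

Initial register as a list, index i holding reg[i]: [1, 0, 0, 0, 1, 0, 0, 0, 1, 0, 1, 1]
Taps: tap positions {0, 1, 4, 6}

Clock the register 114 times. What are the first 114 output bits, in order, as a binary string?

tick  register→output (feedback)
  0  100010001011→1 (0)
  1  000100010110→0 (0)
  2  001000101100→0 (1)
  3  010001011001→0 (1)
  4  100010110011→1 (1)
  5  000101100111→0 (1)
  6  001011001111→0 (1)
  7  010110011111→0 (0)
  8  101100111110→1 (0)
  9  011001111100→0 (0)
 10  110011111000→1 (0)
 11  100111110000→1 (1)
 12  001111100001→0 (0)
 13  011111000010→0 (0)
 14  111110000100→1 (1)
 15  111100001001→1 (0)
 16  111000010010→1 (0)
 17  110000100100→1 (1)
 18  100001001001→1 (1)
 19  000010010011→0 (1)
 20  000100100111→0 (1)
 21  001001001111→0 (0)
 22  010010011110→0 (0)
 23  100100111100→1 (0)
 24  001001111000→0 (1)
 25  010011110001→0 (1)
 26  100111100011→1 (1)
 27  001111000111→0 (1)
 28  011110001111→0 (0)
 29  111100011110→1 (0)
 30  111000111100→1 (1)
 31  110001111001→1 (1)
 32  100011110011→1 (1)
 33  000111100111→0 (0)
 34  001111001110→0 (1)
 35  011110011101→0 (0)
 36  111100111010→1 (1)
 37  111001110101→1 (1)
 38  110011101011→1 (0)
 39  100111010110→1 (0)
 40  001110101100→0 (0)
 41  011101011000→0 (1)
 42  111010110001→1 (0)
 43  110101100010→1 (1)
 44  101011000101→1 (0)
 45  010110001010→0 (0)
 46  101100010100→1 (1)
 47  011000101001→0 (0)
 48  110001010010→1 (0)
 49  100010100100→1 (1)
 50  000101001001→0 (0)
 51  001010010010→0 (1)
 52  010100100101→0 (0)
 53  101001001010→1 (1)
 54  010010010101→0 (0)
 55  100100101010→1 (0)
 56  001001010100→0 (0)
 57  010010101000→0 (1)
 58  100101010001→1 (1)
 59  001010100011→0 (0)
 60  010101000110→0 (1)
 61  101010001101→1 (0)
 62  010100011010→0 (1)
 63  101000110101→1 (0)
 64  010001101010→0 (0)
 65  100011010100→1 (0)
 66  000110101000→0 (0)
 67  001101010000→0 (0)
 68  011010100000→0 (1)
 69  110101000001→1 (0)
 70  101010000010→1 (0)
 71  010100000100→0 (1)
 72  101000001001→1 (1)
 73  010000010011→0 (1)
 74  100000100111→1 (0)
 75  000001001110→0 (0)
 76  000010011100→0 (1)
 77  000100111001→0 (1)
 78  001001110011→0 (1)
 79  010011100111→0 (1)
 80  100111001111→1 (0)
 81  001110011110→0 (1)
 82  011100111101→0 (0)
 83  111001111010→1 (1)
 84  110011110101→1 (0)
 85  100111101010→1 (1)
 86  001111010101→0 (1)
 87  011110101011→0 (1)
 88  111101010111→1 (0)
 89  111010101110→1 (0)
 90  110101011100→1 (0)
 91  101010111000→1 (1)
 92  010101110001→0 (0)
 93  101011100010→1 (1)
 94  010111000101→0 (0)
 95  101110001010→1 (0)
 96  011100010100→0 (1)
 97  111000101001→1 (1)
 98  110001010011→1 (0)
 99  100010100110→1 (1)
100  000101001101→0 (0)
101  001010011010→0 (1)
102  010100110101→0 (0)
103  101001101010→1 (0)
104  010011010100→0 (0)
105  100110101000→1 (1)
106  001101010001→0 (0)
107  011010100010→0 (1)
108  110101000101→1 (0)
109  101010001010→1 (0)
110  010100010100→0 (1)
111  101000101001→1 (0)
112  010001010010→0 (1)
113  100010100101→1 (1)

100010001011001111100001001001111000111100111010110001010010010101000110101000001001110011110101011100010100110101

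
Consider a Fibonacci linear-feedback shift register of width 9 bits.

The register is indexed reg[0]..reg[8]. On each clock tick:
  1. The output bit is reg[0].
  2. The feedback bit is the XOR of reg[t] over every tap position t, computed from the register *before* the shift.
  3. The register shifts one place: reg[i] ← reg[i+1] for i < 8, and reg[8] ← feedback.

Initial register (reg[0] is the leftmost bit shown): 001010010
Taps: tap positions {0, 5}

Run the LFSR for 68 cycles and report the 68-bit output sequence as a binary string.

tick  register→output (feedback)
  0  001010010→0 (0)
  1  010100100→0 (0)
  2  101001000→1 (0)
  3  010010000→0 (0)
  4  100100000→1 (1)
  5  001000001→0 (0)
  6  010000010→0 (0)
  7  100000100→1 (1)
  8  000001001→0 (1)
  9  000010011→0 (0)
 10  000100110→0 (0)
 11  001001100→0 (1)
 12  010011001→0 (1)
 13  100110011→1 (1)
 14  001100111→0 (0)
 15  011001110→0 (1)
 16  110011101→1 (0)
 17  100111010→1 (0)
 18  001110100→0 (0)
 19  011101000→0 (1)
 20  111010001→1 (1)
 21  110100011→1 (1)
 22  101000111→1 (1)
 23  010001111→0 (1)
 24  100011111→1 (0)
 25  000111110→0 (1)
 26  001111101→0 (1)
 27  011111011→0 (1)
 28  111110111→1 (1)
 29  111101111→1 (0)
 30  111011110→1 (0)
 31  110111100→1 (0)
 32  101111000→1 (0)
 33  011110000→0 (0)
 34  111100000→1 (1)
 35  111000001→1 (1)
 36  110000011→1 (1)
 37  100000111→1 (1)
 38  000001111→0 (1)
 39  000011111→0 (1)
 40  000111111→0 (1)
 41  001111111→0 (1)
 42  011111111→0 (1)
 43  111111111→1 (0)
 44  111111110→1 (0)
 45  111111100→1 (0)
 46  111111000→1 (0)
 47  111110000→1 (1)
 48  111100001→1 (1)
 49  111000011→1 (1)
 50  110000111→1 (1)
 51  100001111→1 (0)
 52  000011110→0 (1)
 53  000111101→0 (1)
 54  001111011→0 (1)
 55  011110111→0 (0)
 56  111101110→1 (0)
 57  111011100→1 (0)
 58  110111000→1 (0)
 59  101110000→1 (1)
 60  011100001→0 (0)
 61  111000010→1 (1)
 62  110000101→1 (1)
 63  100001011→1 (0)
 64  000010110→0 (0)
 65  000101100→0 (1)
 66  001011001→0 (1)
 67  010110011→0 (0)

00101001000001001100111010001111101111000001111111110000111101110000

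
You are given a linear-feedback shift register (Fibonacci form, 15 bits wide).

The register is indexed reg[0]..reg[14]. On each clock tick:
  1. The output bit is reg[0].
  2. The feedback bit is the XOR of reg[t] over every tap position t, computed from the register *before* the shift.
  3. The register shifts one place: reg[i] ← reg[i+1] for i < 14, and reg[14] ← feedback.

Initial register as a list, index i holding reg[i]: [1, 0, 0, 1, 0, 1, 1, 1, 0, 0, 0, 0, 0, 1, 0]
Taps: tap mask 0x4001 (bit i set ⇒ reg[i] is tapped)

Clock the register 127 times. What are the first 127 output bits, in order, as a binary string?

step | reg (before) | out | fb
   0 | 100101110000010 | 1 | 1
   1 | 001011100000101 | 0 | 1
   2 | 010111000001011 | 0 | 1
   3 | 101110000010111 | 1 | 0
   4 | 011100000101110 | 0 | 0
   5 | 111000001011100 | 1 | 1
   6 | 110000010111001 | 1 | 0
   7 | 100000101110010 | 1 | 1
   8 | 000001011100101 | 0 | 1
   9 | 000010111001011 | 0 | 1
  10 | 000101110010111 | 0 | 1
  11 | 001011100101111 | 0 | 1
  12 | 010111001011111 | 0 | 1
  13 | 101110010111111 | 1 | 0
  14 | 011100101111110 | 0 | 0
  15 | 111001011111100 | 1 | 1
  16 | 110010111111001 | 1 | 0
  17 | 100101111110010 | 1 | 1
  18 | 001011111100101 | 0 | 1
  19 | 010111111001011 | 0 | 1
  20 | 101111110010111 | 1 | 0
  21 | 011111100101110 | 0 | 0
  22 | 111111001011100 | 1 | 1
  23 | 111110010111001 | 1 | 0
  24 | 111100101110010 | 1 | 1
  25 | 111001011100101 | 1 | 0
  26 | 110010111001010 | 1 | 1
  27 | 100101110010101 | 1 | 0
  28 | 001011100101010 | 0 | 0
  29 | 010111001010100 | 0 | 0
  30 | 101110010101000 | 1 | 1
  31 | 011100101010001 | 0 | 1
  32 | 111001010100011 | 1 | 0
  33 | 110010101000110 | 1 | 1
  34 | 100101010001101 | 1 | 0
  35 | 001010100011010 | 0 | 0
  36 | 010101000110100 | 0 | 0
  37 | 101010001101000 | 1 | 1
  38 | 010100011010001 | 0 | 1
  39 | 101000110100011 | 1 | 0
  40 | 010001101000110 | 0 | 0
  41 | 100011010001100 | 1 | 1
  42 | 000110100011001 | 0 | 1
  43 | 001101000110011 | 0 | 1
  44 | 011010001100111 | 0 | 1
  45 | 110100011001111 | 1 | 0
  46 | 101000110011110 | 1 | 1
  47 | 010001100111101 | 0 | 1
  48 | 100011001111011 | 1 | 0
  49 | 000110011110110 | 0 | 0
  50 | 001100111101100 | 0 | 0
  51 | 011001111011000 | 0 | 0
  52 | 110011110110000 | 1 | 1
  53 | 100111101100001 | 1 | 0
  54 | 001111011000010 | 0 | 0
  55 | 011110110000100 | 0 | 0
  56 | 111101100001000 | 1 | 1
  57 | 111011000010001 | 1 | 0
  58 | 110110000100010 | 1 | 1
  59 | 101100001000101 | 1 | 0
  60 | 011000010001010 | 0 | 0
  61 | 110000100010100 | 1 | 1
  62 | 100001000101001 | 1 | 0
  63 | 000010001010010 | 0 | 0
  64 | 000100010100100 | 0 | 0
  65 | 001000101001000 | 0 | 0
  66 | 010001010010000 | 0 | 0
  67 | 100010100100000 | 1 | 1
  68 | 000101001000001 | 0 | 1
  69 | 001010010000011 | 0 | 1
  70 | 010100100000111 | 0 | 1
  71 | 101001000001111 | 1 | 0
  72 | 010010000011110 | 0 | 0
  73 | 100100000111100 | 1 | 1
  74 | 001000001111001 | 0 | 1
  75 | 010000011110011 | 0 | 1
  76 | 100000111100111 | 1 | 0
  77 | 000001111001110 | 0 | 0
  78 | 000011110011100 | 0 | 0
  79 | 000111100111000 | 0 | 0
  80 | 001111001110000 | 0 | 0
  81 | 011110011100000 | 0 | 0
  82 | 111100111000000 | 1 | 1
  83 | 111001110000001 | 1 | 0
  84 | 110011100000010 | 1 | 1
  85 | 100111000000101 | 1 | 0
  86 | 001110000001010 | 0 | 0
  87 | 011100000010100 | 0 | 0
  88 | 111000000101000 | 1 | 1
  89 | 110000001010001 | 1 | 0
  90 | 100000010100010 | 1 | 1
  91 | 000000101000101 | 0 | 1
  92 | 000001010001011 | 0 | 1
  93 | 000010100010111 | 0 | 1
  94 | 000101000101111 | 0 | 1
  95 | 001010001011111 | 0 | 1
  96 | 010100010111111 | 0 | 1
  97 | 101000101111111 | 1 | 0
  98 | 010001011111110 | 0 | 0
  99 | 100010111111100 | 1 | 1
 100 | 000101111111001 | 0 | 1
 101 | 001011111110011 | 0 | 1
 102 | 010111111100111 | 0 | 1
 103 | 101111111001111 | 1 | 0
 104 | 011111110011110 | 0 | 0
 105 | 111111100111100 | 1 | 1
 106 | 111111001111001 | 1 | 0
 107 | 111110011110010 | 1 | 1
 108 | 111100111100101 | 1 | 0
 109 | 111001111001010 | 1 | 1
 110 | 110011110010101 | 1 | 0
 111 | 100111100101010 | 1 | 1
 112 | 001111001010101 | 0 | 1
 113 | 011110010101011 | 0 | 1
 114 | 111100101010111 | 1 | 0
 115 | 111001010101110 | 1 | 1
 116 | 110010101011101 | 1 | 0
 117 | 100101010111010 | 1 | 1
 118 | 001010101110101 | 0 | 1
 119 | 010101011101011 | 0 | 1
 120 | 101010111010111 | 1 | 0
 121 | 010101110101110 | 0 | 0
 122 | 101011101011100 | 1 | 1
 123 | 010111010111001 | 0 | 1
 124 | 101110101110011 | 1 | 0
 125 | 011101011100110 | 0 | 0
 126 | 111010111001100 | 1 | 1

1001011100000101110010111111001011100101010001101000110011110110000100010100100000111100111000000101000101111111001111001010101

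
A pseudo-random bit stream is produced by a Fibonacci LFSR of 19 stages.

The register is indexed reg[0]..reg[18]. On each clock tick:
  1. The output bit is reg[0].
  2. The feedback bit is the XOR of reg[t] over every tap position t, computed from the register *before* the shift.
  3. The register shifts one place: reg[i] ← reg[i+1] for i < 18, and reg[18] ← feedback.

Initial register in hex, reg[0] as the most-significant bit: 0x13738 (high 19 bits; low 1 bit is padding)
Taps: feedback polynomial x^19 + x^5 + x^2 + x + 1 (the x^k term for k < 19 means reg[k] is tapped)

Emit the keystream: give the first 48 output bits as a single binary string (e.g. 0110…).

k : reg_k → out_k, fb_k
0: 0001001101110011100 → 0, fb=0
1: 0010011011100111000 → 0, fb=0
2: 0100110111001110000 → 0, fb=0
3: 1001101110011100000 → 1, fb=1
4: 0011011100111000001 → 0, fb=0
5: 0110111001110000010 → 0, fb=1
6: 1101110011100000101 → 1, fb=1
7: 1011100111000001011 → 1, fb=0
8: 0111001110000010110 → 0, fb=0
9: 1110011100000101100 → 1, fb=0
10: 1100111000001011000 → 1, fb=1
11: 1001110000010110001 → 1, fb=0
12: 0011100000101100010 → 0, fb=1
13: 0111000001011000101 → 0, fb=0
14: 1110000010110001010 → 1, fb=1
15: 1100000101100010101 → 1, fb=0
16: 1000001011000101010 → 1, fb=1
17: 0000010110001010101 → 0, fb=1
18: 0000101100010101011 → 0, fb=0
19: 0001011000101010110 → 0, fb=1
20: 0010110001010101101 → 0, fb=0
21: 0101100010101011010 → 0, fb=1
22: 1011000101010110101 → 1, fb=0
23: 0110001010101101010 → 0, fb=0
24: 1100010101011010100 → 1, fb=1
25: 1000101010110101001 → 1, fb=1
26: 0001010101101010011 → 0, fb=1
27: 0010101011010100111 → 0, fb=1
28: 0101010110101001111 → 0, fb=0
29: 1010101101010011110 → 1, fb=0
30: 0101011010100111100 → 0, fb=0
31: 1010110101001111000 → 1, fb=1
32: 0101101010011110001 → 0, fb=1
33: 1011010100111100011 → 1, fb=1
34: 0110101001111000111 → 0, fb=0
35: 1101010011110001110 → 1, fb=1
36: 1010100111100011101 → 1, fb=0
37: 0101001111000111010 → 0, fb=1
38: 1010011110001110101 → 1, fb=1
39: 0100111100011101011 → 0, fb=0
40: 1001111000111010110 → 1, fb=0
41: 0011110001110101100 → 0, fb=0
42: 0111100011101011000 → 0, fb=0
43: 1111000111010110000 → 1, fb=1
44: 1110001110101100001 → 1, fb=1
45: 1100011101011000011 → 1, fb=1
46: 1000111010110000111 → 1, fb=0
47: 0001110101100001110 → 0, fb=1

000100110111001110000010110001010101101010011110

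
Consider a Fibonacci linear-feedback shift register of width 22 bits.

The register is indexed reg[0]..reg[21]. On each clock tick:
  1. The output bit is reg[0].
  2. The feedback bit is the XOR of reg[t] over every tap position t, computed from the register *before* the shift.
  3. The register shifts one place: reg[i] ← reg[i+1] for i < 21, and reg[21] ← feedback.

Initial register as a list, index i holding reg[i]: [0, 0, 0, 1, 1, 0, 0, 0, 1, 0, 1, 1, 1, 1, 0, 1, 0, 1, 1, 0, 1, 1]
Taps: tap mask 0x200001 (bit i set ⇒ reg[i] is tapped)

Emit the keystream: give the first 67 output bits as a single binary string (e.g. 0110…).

0001100010111101011011111011110010100110110101001010001100010010011

k : reg_k → out_k, fb_k
0: 0001100010111101011011 → 0, fb=1
1: 0011000101111010110111 → 0, fb=1
2: 0110001011110101101111 → 0, fb=1
3: 1100010111101011011111 → 1, fb=0
4: 1000101111010110111110 → 1, fb=1
5: 0001011110101101111101 → 0, fb=1
6: 0010111101011011111011 → 0, fb=1
7: 0101111010110111110111 → 0, fb=1
8: 1011110101101111101111 → 1, fb=0
9: 0111101011011111011110 → 0, fb=0
10: 1111010110111110111100 → 1, fb=1
11: 1110101101111101111001 → 1, fb=0
12: 1101011011111011110010 → 1, fb=1
13: 1010110111110111100101 → 1, fb=0
14: 0101101111101111001010 → 0, fb=0
15: 1011011111011110010100 → 1, fb=1
16: 0110111110111100101001 → 0, fb=1
17: 1101111101111001010011 → 1, fb=0
18: 1011111011110010100110 → 1, fb=1
19: 0111110111100101001101 → 0, fb=1
20: 1111101111001010011011 → 1, fb=0
21: 1111011110010100110110 → 1, fb=1
22: 1110111100101001101101 → 1, fb=0
23: 1101111001010011011010 → 1, fb=1
24: 1011110010100110110101 → 1, fb=0
25: 0111100101001101101010 → 0, fb=0
26: 1111001010011011010100 → 1, fb=1
27: 1110010100110110101001 → 1, fb=0
28: 1100101001101101010010 → 1, fb=1
29: 1001010011011010100101 → 1, fb=0
30: 0010100110110101001010 → 0, fb=0
31: 0101001101101010010100 → 0, fb=0
32: 1010011011010100101000 → 1, fb=1
33: 0100110110101001010001 → 0, fb=1
34: 1001101101010010100011 → 1, fb=0
35: 0011011010100101000110 → 0, fb=0
36: 0110110101001010001100 → 0, fb=0
37: 1101101010010100011000 → 1, fb=1
38: 1011010100101000110001 → 1, fb=0
39: 0110101001010001100010 → 0, fb=0
40: 1101010010100011000100 → 1, fb=1
41: 1010100101000110001001 → 1, fb=0
42: 0101001010001100010010 → 0, fb=0
43: 1010010100011000100100 → 1, fb=1
44: 0100101000110001001001 → 0, fb=1
45: 1001010001100010010011 → 1, fb=0
46: 0010100011000100100110 → 0, fb=0
47: 0101000110001001001100 → 0, fb=0
48: 1010001100010010011000 → 1, fb=1
49: 0100011000100100110001 → 0, fb=1
50: 1000110001001001100011 → 1, fb=0
51: 0001100010010011000110 → 0, fb=0
52: 0011000100100110001100 → 0, fb=0
53: 0110001001001100011000 → 0, fb=0
54: 1100010010011000110000 → 1, fb=1
55: 1000100100110001100001 → 1, fb=0
56: 0001001001100011000010 → 0, fb=0
57: 0010010011000110000100 → 0, fb=0
58: 0100100110001100001000 → 0, fb=0
59: 1001001100011000010000 → 1, fb=1
60: 0010011000110000100001 → 0, fb=1
61: 0100110001100001000011 → 0, fb=1
62: 1001100011000010000111 → 1, fb=0
63: 0011000110000100001110 → 0, fb=0
64: 0110001100001000011100 → 0, fb=0
65: 1100011000010000111000 → 1, fb=1
66: 1000110000100001110001 → 1, fb=0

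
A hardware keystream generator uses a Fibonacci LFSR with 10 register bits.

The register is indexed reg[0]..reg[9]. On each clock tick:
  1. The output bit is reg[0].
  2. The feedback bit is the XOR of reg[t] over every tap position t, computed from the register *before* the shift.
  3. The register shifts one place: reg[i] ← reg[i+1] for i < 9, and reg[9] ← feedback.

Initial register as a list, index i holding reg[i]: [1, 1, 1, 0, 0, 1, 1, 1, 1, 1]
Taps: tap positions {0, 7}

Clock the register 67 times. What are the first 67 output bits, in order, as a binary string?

k : reg_k → out_k, fb_k
0: 1110011111 → 1, fb=0
1: 1100111110 → 1, fb=0
2: 1001111100 → 1, fb=0
3: 0011111000 → 0, fb=0
4: 0111110000 → 0, fb=0
5: 1111100000 → 1, fb=1
6: 1111000001 → 1, fb=1
7: 1110000011 → 1, fb=1
8: 1100000111 → 1, fb=0
9: 1000001110 → 1, fb=0
10: 0000011100 → 0, fb=1
11: 0000111001 → 0, fb=0
12: 0001110010 → 0, fb=0
13: 0011100100 → 0, fb=1
14: 0111001001 → 0, fb=0
15: 1110010010 → 1, fb=1
16: 1100100101 → 1, fb=0
17: 1001001010 → 1, fb=1
18: 0010010101 → 0, fb=1
19: 0100101011 → 0, fb=0
20: 1001010110 → 1, fb=0
21: 0010101100 → 0, fb=1
22: 0101011001 → 0, fb=0
23: 1010110010 → 1, fb=1
24: 0101100101 → 0, fb=1
25: 1011001011 → 1, fb=1
26: 0110010111 → 0, fb=1
27: 1100101111 → 1, fb=0
28: 1001011110 → 1, fb=0
29: 0010111100 → 0, fb=1
30: 0101111001 → 0, fb=0
31: 1011110010 → 1, fb=1
32: 0111100101 → 0, fb=1
33: 1111001011 → 1, fb=1
34: 1110010111 → 1, fb=0
35: 1100101110 → 1, fb=0
36: 1001011100 → 1, fb=0
37: 0010111000 → 0, fb=0
38: 0101110000 → 0, fb=0
39: 1011100000 → 1, fb=1
40: 0111000001 → 0, fb=0
41: 1110000010 → 1, fb=1
42: 1100000101 → 1, fb=0
43: 1000001010 → 1, fb=1
44: 0000010101 → 0, fb=1
45: 0000101011 → 0, fb=0
46: 0001010110 → 0, fb=1
47: 0010101101 → 0, fb=1
48: 0101011011 → 0, fb=0
49: 1010110110 → 1, fb=0
50: 0101101100 → 0, fb=1
51: 1011011001 → 1, fb=1
52: 0110110011 → 0, fb=0
53: 1101100110 → 1, fb=0
54: 1011001100 → 1, fb=0
55: 0110011000 → 0, fb=0
56: 1100110000 → 1, fb=1
57: 1001100001 → 1, fb=1
58: 0011000011 → 0, fb=0
59: 0110000110 → 0, fb=1
60: 1100001101 → 1, fb=0
61: 1000011010 → 1, fb=1
62: 0000110101 → 0, fb=1
63: 0001101011 → 0, fb=0
64: 0011010110 → 0, fb=1
65: 0110101101 → 0, fb=1
66: 1101011011 → 1, fb=1

1110011111000001110010010101100101111001011100000101011011001100001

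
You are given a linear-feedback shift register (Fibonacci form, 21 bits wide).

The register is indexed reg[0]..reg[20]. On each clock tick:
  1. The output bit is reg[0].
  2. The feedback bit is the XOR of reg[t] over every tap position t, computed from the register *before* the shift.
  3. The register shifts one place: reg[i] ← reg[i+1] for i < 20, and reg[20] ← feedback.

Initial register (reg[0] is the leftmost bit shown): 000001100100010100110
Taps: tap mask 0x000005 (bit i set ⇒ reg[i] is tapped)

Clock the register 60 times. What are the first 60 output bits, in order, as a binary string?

k : reg_k → out_k, fb_k
0: 000001100100010100110 → 0, fb=0
1: 000011001000101001100 → 0, fb=0
2: 000110010001010011000 → 0, fb=0
3: 001100100010100110000 → 0, fb=1
4: 011001000101001100001 → 0, fb=1
5: 110010001010011000011 → 1, fb=1
6: 100100010100110000111 → 1, fb=1
7: 001000101001100001111 → 0, fb=1
8: 010001010011000011111 → 0, fb=0
9: 100010100110000111110 → 1, fb=1
10: 000101001100001111101 → 0, fb=0
11: 001010011000011111010 → 0, fb=1
12: 010100110000111110101 → 0, fb=0
13: 101001100001111101010 → 1, fb=0
14: 010011000011111010100 → 0, fb=0
15: 100110000111110101000 → 1, fb=1
16: 001100001111101010001 → 0, fb=1
17: 011000011111010100011 → 0, fb=1
18: 110000111110101000111 → 1, fb=1
19: 100001111101010001111 → 1, fb=1
20: 000011111010100011111 → 0, fb=0
21: 000111110101000111110 → 0, fb=0
22: 001111101010001111100 → 0, fb=1
23: 011111010100011111001 → 0, fb=1
24: 111110101000111110011 → 1, fb=0
25: 111101010001111100110 → 1, fb=0
26: 111010100011111001100 → 1, fb=0
27: 110101000111110011000 → 1, fb=1
28: 101010001111100110001 → 1, fb=0
29: 010100011111001100010 → 0, fb=0
30: 101000111110011000100 → 1, fb=0
31: 010001111100110001000 → 0, fb=0
32: 100011111001100010000 → 1, fb=1
33: 000111110011000100001 → 0, fb=0
34: 001111100110001000010 → 0, fb=1
35: 011111001100010000101 → 0, fb=1
36: 111110011000100001011 → 1, fb=0
37: 111100110001000010110 → 1, fb=0
38: 111001100010000101100 → 1, fb=0
39: 110011000100001011000 → 1, fb=1
40: 100110001000010110001 → 1, fb=1
41: 001100010000101100011 → 0, fb=1
42: 011000100001011000111 → 0, fb=1
43: 110001000010110001111 → 1, fb=1
44: 100010000101100011111 → 1, fb=1
45: 000100001011000111111 → 0, fb=0
46: 001000010110001111110 → 0, fb=1
47: 010000101100011111101 → 0, fb=0
48: 100001011000111111010 → 1, fb=1
49: 000010110001111110101 → 0, fb=0
50: 000101100011111101010 → 0, fb=0
51: 001011000111111010100 → 0, fb=1
52: 010110001111110101001 → 0, fb=0
53: 101100011111101010010 → 1, fb=0
54: 011000111111010100100 → 0, fb=1
55: 110001111110101001001 → 1, fb=1
56: 100011111101010010011 → 1, fb=1
57: 000111111010100100111 → 0, fb=0
58: 001111110101001001110 → 0, fb=1
59: 011111101010010011101 → 0, fb=1

000001100100010100110000111110101000111110011000100001011000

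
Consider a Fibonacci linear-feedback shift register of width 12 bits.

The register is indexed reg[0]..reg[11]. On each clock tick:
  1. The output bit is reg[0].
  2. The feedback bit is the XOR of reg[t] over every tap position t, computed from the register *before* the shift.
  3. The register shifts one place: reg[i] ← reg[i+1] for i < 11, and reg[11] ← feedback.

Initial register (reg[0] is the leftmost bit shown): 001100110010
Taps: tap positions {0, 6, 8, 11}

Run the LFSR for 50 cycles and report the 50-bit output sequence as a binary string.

00110011001010011111001110110011011111100011011110

step | reg (before) | out | fb
   0 | 001100110010 | 0 | 1
   1 | 011001100101 | 0 | 0
   2 | 110011001010 | 1 | 0
   3 | 100110010100 | 1 | 1
   4 | 001100101001 | 0 | 1
   5 | 011001010011 | 0 | 1
   6 | 110010100111 | 1 | 1
   7 | 100101001111 | 1 | 1
   8 | 001010011111 | 0 | 0
   9 | 010100111110 | 0 | 0
  10 | 101001111100 | 1 | 1
  11 | 010011111001 | 0 | 1
  12 | 100111110011 | 1 | 1
  13 | 001111100111 | 0 | 0
  14 | 011111001110 | 0 | 1
  15 | 111110011101 | 1 | 1
  16 | 111100111011 | 1 | 0
  17 | 111001110110 | 1 | 0
  18 | 110011101100 | 1 | 1
  19 | 100111011001 | 1 | 1
  20 | 001110110011 | 0 | 0
  21 | 011101100110 | 0 | 1
  22 | 111011001101 | 1 | 1
  23 | 110110011011 | 1 | 1
  24 | 101100110111 | 1 | 1
  25 | 011001101111 | 0 | 1
  26 | 110011011111 | 1 | 1
  27 | 100110111111 | 1 | 0
  28 | 001101111110 | 0 | 0
  29 | 011011111100 | 0 | 0
  30 | 110111111000 | 1 | 1
  31 | 101111110001 | 1 | 1
  32 | 011111100011 | 0 | 0
  33 | 111111000110 | 1 | 1
  34 | 111110001101 | 1 | 1
  35 | 111100011011 | 1 | 1
  36 | 111000110111 | 1 | 1
  37 | 110001101111 | 1 | 0
  38 | 100011011110 | 1 | 0
  39 | 000110111100 | 0 | 0
  40 | 001101111000 | 0 | 0
  41 | 011011110000 | 0 | 1
  42 | 110111100001 | 1 | 1
  43 | 101111000011 | 1 | 0
  44 | 011110000110 | 0 | 0
  45 | 111100001100 | 1 | 0
  46 | 111000011000 | 1 | 0
  47 | 110000110000 | 1 | 0
  48 | 100001100000 | 1 | 0
  49 | 000011000000 | 0 | 0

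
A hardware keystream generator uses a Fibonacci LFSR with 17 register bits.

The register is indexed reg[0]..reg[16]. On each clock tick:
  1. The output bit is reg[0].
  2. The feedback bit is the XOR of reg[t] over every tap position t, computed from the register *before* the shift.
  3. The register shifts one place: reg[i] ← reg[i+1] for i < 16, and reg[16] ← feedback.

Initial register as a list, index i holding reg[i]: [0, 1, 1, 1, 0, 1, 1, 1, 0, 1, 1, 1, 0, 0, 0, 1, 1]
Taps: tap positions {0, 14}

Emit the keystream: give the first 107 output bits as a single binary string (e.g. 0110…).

01110111011100011000101011100100010011001110111111011101110011100010101110010101101000011111010001011011100

step | reg (before) | out | fb
   0 | 01110111011100011 | 0 | 0
   1 | 11101110111000110 | 1 | 0
   2 | 11011101110001100 | 1 | 0
   3 | 10111011100011000 | 1 | 1
   4 | 01110111000110001 | 0 | 0
   5 | 11101110001100010 | 1 | 1
   6 | 11011100011000101 | 1 | 0
   7 | 10111000110001010 | 1 | 1
   8 | 01110001100010101 | 0 | 1
   9 | 11100011000101011 | 1 | 1
  10 | 11000110001010111 | 1 | 0
  11 | 10001100010101110 | 1 | 0
  12 | 00011000101011100 | 0 | 1
  13 | 00110001010111001 | 0 | 0
  14 | 01100010101110010 | 0 | 0
  15 | 11000101011100100 | 1 | 0
  16 | 10001010111001000 | 1 | 1
  17 | 00010101110010001 | 0 | 0
  18 | 00101011100100010 | 0 | 0
  19 | 01010111001000100 | 0 | 1
  20 | 10101110010001001 | 1 | 1
  21 | 01011100100010011 | 0 | 0
  22 | 10111001000100110 | 1 | 0
  23 | 01110010001001100 | 0 | 1
  24 | 11100100010011001 | 1 | 1
  25 | 11001000100110011 | 1 | 1
  26 | 10010001001100111 | 1 | 0
  27 | 00100010011001110 | 0 | 1
  28 | 01000100110011101 | 0 | 1
  29 | 10001001100111011 | 1 | 1
  30 | 00010011001110111 | 0 | 1
  31 | 00100110011101111 | 0 | 1
  32 | 01001100111011111 | 0 | 1
  33 | 10011001110111111 | 1 | 0
  34 | 00110011101111110 | 0 | 1
  35 | 01100111011111101 | 0 | 1
  36 | 11001110111111011 | 1 | 1
  37 | 10011101111110111 | 1 | 0
  38 | 00111011111101110 | 0 | 1
  39 | 01110111111011101 | 0 | 1
  40 | 11101111110111011 | 1 | 1
  41 | 11011111101110111 | 1 | 0
  42 | 10111111011101110 | 1 | 0
  43 | 01111110111011100 | 0 | 1
  44 | 11111101110111001 | 1 | 1
  45 | 11111011101110011 | 1 | 1
  46 | 11110111011100111 | 1 | 0
  47 | 11101110111001110 | 1 | 0
  48 | 11011101110011100 | 1 | 0
  49 | 10111011100111000 | 1 | 1
  50 | 01110111001110001 | 0 | 0
  51 | 11101110011100010 | 1 | 1
  52 | 11011100111000101 | 1 | 0
  53 | 10111001110001010 | 1 | 1
  54 | 01110011100010101 | 0 | 1
  55 | 11100111000101011 | 1 | 1
  56 | 11001110001010111 | 1 | 0
  57 | 10011100010101110 | 1 | 0
  58 | 00111000101011100 | 0 | 1
  59 | 01110001010111001 | 0 | 0
  60 | 11100010101110010 | 1 | 1
  61 | 11000101011100101 | 1 | 0
  62 | 10001010111001010 | 1 | 1
  63 | 00010101110010101 | 0 | 1
  64 | 00101011100101011 | 0 | 0
  65 | 01010111001010110 | 0 | 1
  66 | 10101110010101101 | 1 | 0
  67 | 01011100101011010 | 0 | 0
  68 | 10111001010110100 | 1 | 0
  69 | 01110010101101000 | 0 | 0
  70 | 11100101011010000 | 1 | 1
  71 | 11001010110100001 | 1 | 1
  72 | 10010101101000011 | 1 | 1
  73 | 00101011010000111 | 0 | 1
  74 | 01010110100001111 | 0 | 1
  75 | 10101101000011111 | 1 | 0
  76 | 01011010000111110 | 0 | 1
  77 | 10110100001111101 | 1 | 0
  78 | 01101000011111010 | 0 | 0
  79 | 11010000111110100 | 1 | 0
  80 | 10100001111101000 | 1 | 1
  81 | 01000011111010001 | 0 | 0
  82 | 10000111110100010 | 1 | 1
  83 | 00001111101000101 | 0 | 1
  84 | 00011111010001011 | 0 | 0
  85 | 00111110100010110 | 0 | 1
  86 | 01111101000101101 | 0 | 1
  87 | 11111010001011011 | 1 | 1
  88 | 11110100010110111 | 1 | 0
  89 | 11101000101101110 | 1 | 0
  90 | 11010001011011100 | 1 | 0
  91 | 10100010110111000 | 1 | 1
  92 | 01000101101110001 | 0 | 0
  93 | 10001011011100010 | 1 | 1
  94 | 00010110111000101 | 0 | 1
  95 | 00101101110001011 | 0 | 0
  96 | 01011011100010110 | 0 | 1
  97 | 10110111000101101 | 1 | 0
  98 | 01101110001011010 | 0 | 0
  99 | 11011100010110100 | 1 | 0
 100 | 10111000101101000 | 1 | 1
 101 | 01110001011010001 | 0 | 0
 102 | 11100010110100010 | 1 | 1
 103 | 11000101101000101 | 1 | 0
 104 | 10001011010001010 | 1 | 1
 105 | 00010110100010101 | 0 | 1
 106 | 00101101000101011 | 0 | 0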